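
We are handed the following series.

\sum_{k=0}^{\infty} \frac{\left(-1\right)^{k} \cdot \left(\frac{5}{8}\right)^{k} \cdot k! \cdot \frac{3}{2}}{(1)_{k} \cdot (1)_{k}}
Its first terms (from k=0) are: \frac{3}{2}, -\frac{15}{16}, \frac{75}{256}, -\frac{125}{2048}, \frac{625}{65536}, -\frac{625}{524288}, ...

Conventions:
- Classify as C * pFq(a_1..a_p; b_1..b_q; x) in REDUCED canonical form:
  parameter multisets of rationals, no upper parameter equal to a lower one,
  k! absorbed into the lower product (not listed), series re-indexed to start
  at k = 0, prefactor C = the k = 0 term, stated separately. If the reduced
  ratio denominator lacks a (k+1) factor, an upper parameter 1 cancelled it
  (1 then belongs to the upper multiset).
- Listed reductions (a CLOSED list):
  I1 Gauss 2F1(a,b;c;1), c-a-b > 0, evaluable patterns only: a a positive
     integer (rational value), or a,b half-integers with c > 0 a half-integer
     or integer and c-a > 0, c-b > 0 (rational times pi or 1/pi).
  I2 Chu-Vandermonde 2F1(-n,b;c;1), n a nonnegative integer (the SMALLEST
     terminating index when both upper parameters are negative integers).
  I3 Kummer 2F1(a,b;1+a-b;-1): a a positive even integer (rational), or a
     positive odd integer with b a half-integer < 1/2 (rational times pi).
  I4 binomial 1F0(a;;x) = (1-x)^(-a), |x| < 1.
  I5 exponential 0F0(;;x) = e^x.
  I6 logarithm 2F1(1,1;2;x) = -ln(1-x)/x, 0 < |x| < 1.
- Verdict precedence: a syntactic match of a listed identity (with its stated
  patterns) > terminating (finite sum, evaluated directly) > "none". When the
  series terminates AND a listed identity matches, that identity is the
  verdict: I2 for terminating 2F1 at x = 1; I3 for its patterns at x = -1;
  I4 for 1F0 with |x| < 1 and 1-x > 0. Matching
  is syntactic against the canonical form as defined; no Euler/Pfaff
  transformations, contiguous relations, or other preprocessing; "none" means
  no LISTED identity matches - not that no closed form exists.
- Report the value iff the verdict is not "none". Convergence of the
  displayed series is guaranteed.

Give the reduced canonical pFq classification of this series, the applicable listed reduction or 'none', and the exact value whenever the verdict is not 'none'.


This is \frac{3}{2} * 0F0(-; -; -\frac{5}{8}) in reduced canonical form. Verdict (x = -\frac{5}{8}): exponential (I5) applies (the 0F0 exponential series at x = -\frac{5}{8}). Exact value: \frac{3}{2} \cdot e^{-\frac{5}{8}}.

First insight: t_0 being \frac{3}{2}, (1)_k (C = 3/2) is k! itself.
Consecutive-term ratio: r(k) = -\frac{5}{8} * 1 / [(k+1)] - rational in k. x = -\frac{5}{8}; t_0 = \frac{3}{2}; negate the roots.


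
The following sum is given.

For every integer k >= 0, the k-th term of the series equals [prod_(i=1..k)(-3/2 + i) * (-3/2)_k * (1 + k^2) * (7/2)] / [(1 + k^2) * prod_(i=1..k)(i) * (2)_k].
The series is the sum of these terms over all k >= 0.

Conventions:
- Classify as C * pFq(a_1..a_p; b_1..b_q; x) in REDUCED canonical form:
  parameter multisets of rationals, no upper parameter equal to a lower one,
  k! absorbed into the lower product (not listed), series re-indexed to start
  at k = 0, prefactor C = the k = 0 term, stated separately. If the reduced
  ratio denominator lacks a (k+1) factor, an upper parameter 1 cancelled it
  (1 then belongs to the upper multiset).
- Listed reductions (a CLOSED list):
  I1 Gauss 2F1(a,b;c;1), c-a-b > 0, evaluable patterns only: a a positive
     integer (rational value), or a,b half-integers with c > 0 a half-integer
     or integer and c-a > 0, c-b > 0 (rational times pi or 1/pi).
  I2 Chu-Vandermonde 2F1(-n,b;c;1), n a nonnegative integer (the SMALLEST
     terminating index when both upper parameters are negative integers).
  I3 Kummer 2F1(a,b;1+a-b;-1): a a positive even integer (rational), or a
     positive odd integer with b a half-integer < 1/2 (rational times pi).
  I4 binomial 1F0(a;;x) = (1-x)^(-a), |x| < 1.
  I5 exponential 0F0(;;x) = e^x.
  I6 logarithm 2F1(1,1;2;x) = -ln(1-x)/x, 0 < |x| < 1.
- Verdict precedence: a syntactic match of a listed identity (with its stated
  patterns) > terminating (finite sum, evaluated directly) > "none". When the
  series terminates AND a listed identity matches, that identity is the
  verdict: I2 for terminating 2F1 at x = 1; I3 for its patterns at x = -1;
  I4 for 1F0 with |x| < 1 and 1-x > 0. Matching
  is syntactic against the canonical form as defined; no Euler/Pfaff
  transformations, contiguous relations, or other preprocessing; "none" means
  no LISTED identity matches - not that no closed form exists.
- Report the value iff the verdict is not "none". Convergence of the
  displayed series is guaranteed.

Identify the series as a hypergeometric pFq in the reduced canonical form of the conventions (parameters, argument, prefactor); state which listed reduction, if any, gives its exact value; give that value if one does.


At argument 1: a 2F1 with upper {-3/2, -1/2}, lower {2}, scaled by C = 7/2. Verdict: the half-integer Gauss pattern (I1) matches (x = 1; upper {-3/2, -1/2} half-integers, c = 2 in the evaluable pattern). Value: (224/15) / pi.

The tell: from the first term 7/2: the factor k^2 + 1 cancels (top and bottom), leaving C = 7/2.
Ratio: r(k) = 1 * (k-3/2) (k-1/2) / [(k+2) (k+1)] - rational in k, leading ratio 1; with t_0 = 7/2, classification follows.


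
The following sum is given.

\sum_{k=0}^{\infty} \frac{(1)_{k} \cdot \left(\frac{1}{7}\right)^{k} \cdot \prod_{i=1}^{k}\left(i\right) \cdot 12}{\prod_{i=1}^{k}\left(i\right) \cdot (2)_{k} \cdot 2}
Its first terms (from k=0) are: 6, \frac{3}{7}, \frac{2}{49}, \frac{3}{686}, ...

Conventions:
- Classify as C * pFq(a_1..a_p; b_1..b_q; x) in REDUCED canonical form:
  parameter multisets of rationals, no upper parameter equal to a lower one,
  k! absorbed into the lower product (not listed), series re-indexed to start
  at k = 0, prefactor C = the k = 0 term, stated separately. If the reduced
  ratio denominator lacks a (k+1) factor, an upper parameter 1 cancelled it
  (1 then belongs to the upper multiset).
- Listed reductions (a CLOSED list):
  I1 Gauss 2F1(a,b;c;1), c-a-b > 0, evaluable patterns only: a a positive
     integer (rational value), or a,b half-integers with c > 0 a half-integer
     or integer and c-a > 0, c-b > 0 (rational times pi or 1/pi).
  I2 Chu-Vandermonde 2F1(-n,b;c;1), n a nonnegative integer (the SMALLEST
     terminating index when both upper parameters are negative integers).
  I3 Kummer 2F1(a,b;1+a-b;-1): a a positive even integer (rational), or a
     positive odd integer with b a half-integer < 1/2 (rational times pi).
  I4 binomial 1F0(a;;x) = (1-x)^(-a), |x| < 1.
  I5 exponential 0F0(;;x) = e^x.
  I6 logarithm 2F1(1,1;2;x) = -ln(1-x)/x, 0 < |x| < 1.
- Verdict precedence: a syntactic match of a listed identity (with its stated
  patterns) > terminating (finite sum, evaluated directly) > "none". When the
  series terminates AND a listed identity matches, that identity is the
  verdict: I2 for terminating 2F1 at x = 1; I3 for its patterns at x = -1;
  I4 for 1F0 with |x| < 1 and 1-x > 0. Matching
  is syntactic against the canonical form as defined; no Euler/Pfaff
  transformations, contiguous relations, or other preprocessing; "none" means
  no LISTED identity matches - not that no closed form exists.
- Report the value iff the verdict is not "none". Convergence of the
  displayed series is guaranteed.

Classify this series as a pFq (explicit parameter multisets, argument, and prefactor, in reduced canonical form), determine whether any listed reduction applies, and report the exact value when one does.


At argument \frac{1}{7}: a 2F1 with upper {1, 1}, lower {2}, scaled by C = 6. Verdict (x = \frac{1}{7}): the I6 logarithm reduction applies (the logarithm: parameters (1,1;2), x = \frac{1}{7}). Hence: \left(-42\right) \cdot \ln\left(\frac{6}{7}\right).

The tell: from the first term 6: the constant factors (C = 6, x = 1/7) combine into one prefactor.
Term ratio: r(k) = \frac{1}{7} * (k+1) (k+1) / [(k+2) (k+1)] - rational; roots negated = parameters, x = \frac{1}{7}, C = 6.


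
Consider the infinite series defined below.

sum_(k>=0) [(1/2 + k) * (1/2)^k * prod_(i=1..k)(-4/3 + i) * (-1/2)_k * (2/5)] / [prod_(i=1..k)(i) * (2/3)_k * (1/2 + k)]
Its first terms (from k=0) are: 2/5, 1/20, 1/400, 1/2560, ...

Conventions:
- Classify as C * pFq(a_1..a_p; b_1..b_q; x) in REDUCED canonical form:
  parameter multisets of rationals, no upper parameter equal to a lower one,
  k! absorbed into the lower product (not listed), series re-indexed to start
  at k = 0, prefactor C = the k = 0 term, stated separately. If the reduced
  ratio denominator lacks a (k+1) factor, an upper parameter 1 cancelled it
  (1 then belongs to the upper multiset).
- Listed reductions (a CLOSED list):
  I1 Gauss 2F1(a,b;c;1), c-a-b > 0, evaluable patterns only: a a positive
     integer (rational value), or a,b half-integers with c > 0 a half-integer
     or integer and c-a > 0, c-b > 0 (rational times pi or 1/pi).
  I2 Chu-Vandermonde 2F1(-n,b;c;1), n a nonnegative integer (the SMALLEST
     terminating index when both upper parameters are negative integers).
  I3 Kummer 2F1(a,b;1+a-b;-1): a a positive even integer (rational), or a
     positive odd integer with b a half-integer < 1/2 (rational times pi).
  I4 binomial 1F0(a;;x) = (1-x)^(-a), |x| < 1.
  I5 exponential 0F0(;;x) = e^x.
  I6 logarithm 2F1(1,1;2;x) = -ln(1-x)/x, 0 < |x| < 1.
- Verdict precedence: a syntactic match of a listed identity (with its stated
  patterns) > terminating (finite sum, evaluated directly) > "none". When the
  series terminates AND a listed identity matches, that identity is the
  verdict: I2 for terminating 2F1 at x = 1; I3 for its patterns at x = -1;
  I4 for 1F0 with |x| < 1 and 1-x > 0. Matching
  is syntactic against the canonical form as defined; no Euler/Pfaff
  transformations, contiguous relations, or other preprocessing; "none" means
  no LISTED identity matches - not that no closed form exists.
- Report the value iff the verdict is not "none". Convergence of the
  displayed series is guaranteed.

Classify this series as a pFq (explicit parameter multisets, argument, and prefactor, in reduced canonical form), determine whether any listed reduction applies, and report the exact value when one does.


Structural cue: t_0 being 2/5, striking the common factor k + 1/2 reduces the term (prefactor 2/5).
Adjacent-term ratio: r(k) = (1/2) * (k-1/2) (k-1/3) / [(k+2/3) (k+1)] - rational; roots negated = parameters, x = (1/2), C = 2/5.

Prefactor 2/5, argument 1/2: 2F1 with upper {-1/2, -1/3} over lower {2/3}. Verdict: none - this 2F1 at x = 1/2 matches no listed pattern, and upper {-1/2, -1/3} holds no stopper.


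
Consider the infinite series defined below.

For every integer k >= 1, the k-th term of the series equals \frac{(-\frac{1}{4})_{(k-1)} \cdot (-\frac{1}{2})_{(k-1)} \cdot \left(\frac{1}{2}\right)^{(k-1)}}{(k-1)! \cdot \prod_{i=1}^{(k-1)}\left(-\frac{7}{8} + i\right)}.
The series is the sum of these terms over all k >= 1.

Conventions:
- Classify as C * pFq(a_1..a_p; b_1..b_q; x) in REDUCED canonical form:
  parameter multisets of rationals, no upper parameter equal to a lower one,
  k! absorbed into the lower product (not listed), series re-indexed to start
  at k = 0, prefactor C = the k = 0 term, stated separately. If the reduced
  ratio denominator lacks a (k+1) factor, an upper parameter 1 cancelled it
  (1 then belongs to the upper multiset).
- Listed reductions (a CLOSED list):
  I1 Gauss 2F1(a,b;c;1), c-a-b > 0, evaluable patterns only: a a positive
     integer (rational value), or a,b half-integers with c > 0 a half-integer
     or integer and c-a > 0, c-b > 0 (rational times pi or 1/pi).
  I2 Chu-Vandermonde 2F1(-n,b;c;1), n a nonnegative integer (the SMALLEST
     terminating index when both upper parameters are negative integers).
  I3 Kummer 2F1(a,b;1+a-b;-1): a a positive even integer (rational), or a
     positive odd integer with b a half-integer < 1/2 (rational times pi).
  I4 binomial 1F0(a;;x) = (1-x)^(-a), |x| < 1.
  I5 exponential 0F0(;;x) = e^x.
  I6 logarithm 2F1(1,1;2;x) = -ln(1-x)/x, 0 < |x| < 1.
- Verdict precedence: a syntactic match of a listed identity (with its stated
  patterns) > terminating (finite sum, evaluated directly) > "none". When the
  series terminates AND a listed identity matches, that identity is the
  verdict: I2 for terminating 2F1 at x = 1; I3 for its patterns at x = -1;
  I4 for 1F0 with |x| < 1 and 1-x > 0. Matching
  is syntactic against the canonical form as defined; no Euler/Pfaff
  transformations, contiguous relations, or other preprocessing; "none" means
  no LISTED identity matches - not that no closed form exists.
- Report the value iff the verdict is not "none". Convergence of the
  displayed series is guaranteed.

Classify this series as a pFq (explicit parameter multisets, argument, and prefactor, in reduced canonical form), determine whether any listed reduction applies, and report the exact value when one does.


Canonical form: C = 1 times 2F1 with upper {-\frac{1}{2}, -\frac{1}{4}}, lower {\frac{1}{8}}, x = \frac{1}{2}. Verdict: no listed reduction: x = \frac{1}{2} and upper {-\frac{1}{2}, -\frac{1}{4}} fail every I1-I6 pattern.

Structural cue: from the first term 1: the lower running product (C = 1, x = 1/2) is a rising factorial.
Step ratio: r(k) = \frac{1}{2} * (k-\frac{1}{2}) (k-\frac{1}{4}) / [(k+\frac{1}{8}) (k+1)] - rational; roots negated = parameters, x = \frac{1}{2}, C = 1.


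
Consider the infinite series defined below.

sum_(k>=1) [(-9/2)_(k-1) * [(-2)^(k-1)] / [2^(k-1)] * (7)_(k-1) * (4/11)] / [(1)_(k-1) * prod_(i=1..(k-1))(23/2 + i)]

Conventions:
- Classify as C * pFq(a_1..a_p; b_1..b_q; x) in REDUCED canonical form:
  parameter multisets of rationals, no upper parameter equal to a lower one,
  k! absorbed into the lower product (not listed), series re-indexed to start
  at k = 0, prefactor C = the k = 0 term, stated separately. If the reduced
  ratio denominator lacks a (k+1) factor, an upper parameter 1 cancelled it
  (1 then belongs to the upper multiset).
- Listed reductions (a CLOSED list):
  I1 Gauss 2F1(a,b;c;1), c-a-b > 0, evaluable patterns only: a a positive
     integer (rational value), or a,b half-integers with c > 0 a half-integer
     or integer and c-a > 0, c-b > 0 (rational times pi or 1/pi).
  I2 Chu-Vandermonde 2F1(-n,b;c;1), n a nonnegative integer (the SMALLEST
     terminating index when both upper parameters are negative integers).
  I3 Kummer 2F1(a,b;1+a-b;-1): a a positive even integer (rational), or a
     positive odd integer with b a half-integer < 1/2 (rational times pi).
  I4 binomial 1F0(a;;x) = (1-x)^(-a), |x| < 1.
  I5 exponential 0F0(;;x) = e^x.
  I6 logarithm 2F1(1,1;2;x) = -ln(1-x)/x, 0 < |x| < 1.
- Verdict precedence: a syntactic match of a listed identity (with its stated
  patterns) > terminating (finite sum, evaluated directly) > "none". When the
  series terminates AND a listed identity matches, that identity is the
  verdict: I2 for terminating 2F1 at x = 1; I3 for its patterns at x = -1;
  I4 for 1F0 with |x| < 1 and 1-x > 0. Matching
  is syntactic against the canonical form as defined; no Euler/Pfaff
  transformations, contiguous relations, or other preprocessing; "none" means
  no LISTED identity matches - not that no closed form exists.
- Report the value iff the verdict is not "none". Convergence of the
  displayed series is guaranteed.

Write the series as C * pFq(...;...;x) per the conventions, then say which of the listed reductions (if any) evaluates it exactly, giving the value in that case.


Classification (C = 4/11): 2F1 with upper {-9/2, 7}, lower {25/2}, argument x = -1. Verdict at x = -1: Kummer (I3) matches (x = -1; c = 25/2 equals 1+a-b for upper {-9/2, 7}: listed pattern). Exact value: (30421755/33554432) * pi.

First insight: from the first term 4/11: (1)_k (C = 4/11) is k! itself.
Step ratio: r(k) = (-1) * (k-9/2) (k+7) / [(k+25/2) (k+1)] ; factor over Q: parameters, x = (-1), and C = 4/11.


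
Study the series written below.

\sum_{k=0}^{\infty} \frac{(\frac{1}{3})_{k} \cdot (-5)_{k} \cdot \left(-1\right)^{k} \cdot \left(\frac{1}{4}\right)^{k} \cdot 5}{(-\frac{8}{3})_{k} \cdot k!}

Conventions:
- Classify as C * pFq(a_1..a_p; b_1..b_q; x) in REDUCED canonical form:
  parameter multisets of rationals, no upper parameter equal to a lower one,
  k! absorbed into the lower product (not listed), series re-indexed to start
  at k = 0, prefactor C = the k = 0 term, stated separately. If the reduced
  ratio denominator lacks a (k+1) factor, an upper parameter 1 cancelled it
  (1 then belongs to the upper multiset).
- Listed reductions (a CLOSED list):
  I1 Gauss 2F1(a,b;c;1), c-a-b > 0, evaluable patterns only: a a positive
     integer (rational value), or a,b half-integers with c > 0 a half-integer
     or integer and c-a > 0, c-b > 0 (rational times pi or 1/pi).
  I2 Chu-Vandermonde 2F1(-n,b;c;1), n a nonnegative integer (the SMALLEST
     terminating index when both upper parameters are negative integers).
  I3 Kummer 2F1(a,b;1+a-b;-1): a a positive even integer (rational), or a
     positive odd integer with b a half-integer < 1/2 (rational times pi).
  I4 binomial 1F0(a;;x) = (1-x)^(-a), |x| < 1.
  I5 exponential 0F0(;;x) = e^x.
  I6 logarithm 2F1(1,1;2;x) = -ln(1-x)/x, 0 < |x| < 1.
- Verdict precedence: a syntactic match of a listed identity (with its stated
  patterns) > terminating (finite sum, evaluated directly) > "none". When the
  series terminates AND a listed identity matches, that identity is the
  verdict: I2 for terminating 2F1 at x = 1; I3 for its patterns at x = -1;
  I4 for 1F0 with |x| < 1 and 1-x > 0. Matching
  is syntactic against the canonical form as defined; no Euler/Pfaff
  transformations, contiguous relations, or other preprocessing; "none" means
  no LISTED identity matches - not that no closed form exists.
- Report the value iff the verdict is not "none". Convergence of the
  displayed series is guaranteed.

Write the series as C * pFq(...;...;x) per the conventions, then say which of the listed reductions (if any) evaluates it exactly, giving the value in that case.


First insight: t_0 being 5, the (-1)^k factor (C = 5, x = -1/4) folds into the argument's sign.
Consecutive-term ratio: r(k) = -\frac{1}{4} * (k-5) (k+\frac{1}{3}) / [(k-\frac{8}{3}) (k+1)] - rational; roots negated = parameters, x = -\frac{1}{4}, C = 5.

Classification (C = 5): 2F1 with upper {-5, \frac{1}{3}}, lower {-\frac{8}{3}}, argument x = -\frac{1}{4}. Verdict: terminating - the sum ends at index 5 because -5 is a negative integer; exact evaluation follows. Value: \frac{31625}{8192}.


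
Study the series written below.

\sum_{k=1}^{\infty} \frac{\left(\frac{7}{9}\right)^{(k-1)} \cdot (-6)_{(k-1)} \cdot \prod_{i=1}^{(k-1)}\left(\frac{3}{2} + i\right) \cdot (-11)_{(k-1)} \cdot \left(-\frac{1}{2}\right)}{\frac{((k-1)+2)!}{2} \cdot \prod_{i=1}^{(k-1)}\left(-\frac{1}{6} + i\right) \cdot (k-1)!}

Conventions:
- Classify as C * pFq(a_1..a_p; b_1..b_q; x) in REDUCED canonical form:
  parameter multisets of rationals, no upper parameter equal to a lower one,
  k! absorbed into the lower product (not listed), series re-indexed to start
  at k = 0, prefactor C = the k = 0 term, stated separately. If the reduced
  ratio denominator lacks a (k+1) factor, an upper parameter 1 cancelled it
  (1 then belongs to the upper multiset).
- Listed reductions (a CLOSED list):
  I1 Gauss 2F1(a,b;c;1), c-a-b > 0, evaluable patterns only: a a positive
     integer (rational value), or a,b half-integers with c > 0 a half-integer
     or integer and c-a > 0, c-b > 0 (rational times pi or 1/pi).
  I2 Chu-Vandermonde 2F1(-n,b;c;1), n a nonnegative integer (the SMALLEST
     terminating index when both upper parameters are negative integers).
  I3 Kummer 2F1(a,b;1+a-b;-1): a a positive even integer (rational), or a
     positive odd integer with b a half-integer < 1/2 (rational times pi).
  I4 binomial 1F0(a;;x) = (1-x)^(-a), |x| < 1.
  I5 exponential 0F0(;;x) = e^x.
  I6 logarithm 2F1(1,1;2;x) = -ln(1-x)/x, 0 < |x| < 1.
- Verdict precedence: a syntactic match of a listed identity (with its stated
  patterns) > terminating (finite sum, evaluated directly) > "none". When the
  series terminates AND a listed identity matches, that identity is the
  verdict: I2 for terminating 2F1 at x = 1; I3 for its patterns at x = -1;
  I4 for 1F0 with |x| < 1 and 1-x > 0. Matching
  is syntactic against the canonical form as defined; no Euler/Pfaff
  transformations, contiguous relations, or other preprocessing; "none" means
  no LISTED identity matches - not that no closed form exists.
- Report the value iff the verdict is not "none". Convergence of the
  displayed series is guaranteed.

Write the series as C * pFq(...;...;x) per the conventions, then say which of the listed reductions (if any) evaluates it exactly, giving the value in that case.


x = \frac{7}{9} here; the reduced form reads 3F2, upper {-11, -6, \frac{5}{2}}, lower {\frac{5}{6}, 3}, C = -\frac{1}{2}. Verdict: terminating (-6 upstairs). 7 nonzero terms in all; added directly. Sum: -\frac{434638783}{204102}.

Key step: from the first term -\frac{1}{2}: the lower running product (C = -1/2, x = 7/9) is a rising factorial.
Adjacent-term ratio: r(k) = \frac{7}{9} * (k-11) (k-6) (k+\frac{5}{2}) / [(k+\frac{5}{6}) (k+3) (k+1)] - rational; roots negated = parameters, x = \frac{7}{9}, C = -\frac{1}{2}.


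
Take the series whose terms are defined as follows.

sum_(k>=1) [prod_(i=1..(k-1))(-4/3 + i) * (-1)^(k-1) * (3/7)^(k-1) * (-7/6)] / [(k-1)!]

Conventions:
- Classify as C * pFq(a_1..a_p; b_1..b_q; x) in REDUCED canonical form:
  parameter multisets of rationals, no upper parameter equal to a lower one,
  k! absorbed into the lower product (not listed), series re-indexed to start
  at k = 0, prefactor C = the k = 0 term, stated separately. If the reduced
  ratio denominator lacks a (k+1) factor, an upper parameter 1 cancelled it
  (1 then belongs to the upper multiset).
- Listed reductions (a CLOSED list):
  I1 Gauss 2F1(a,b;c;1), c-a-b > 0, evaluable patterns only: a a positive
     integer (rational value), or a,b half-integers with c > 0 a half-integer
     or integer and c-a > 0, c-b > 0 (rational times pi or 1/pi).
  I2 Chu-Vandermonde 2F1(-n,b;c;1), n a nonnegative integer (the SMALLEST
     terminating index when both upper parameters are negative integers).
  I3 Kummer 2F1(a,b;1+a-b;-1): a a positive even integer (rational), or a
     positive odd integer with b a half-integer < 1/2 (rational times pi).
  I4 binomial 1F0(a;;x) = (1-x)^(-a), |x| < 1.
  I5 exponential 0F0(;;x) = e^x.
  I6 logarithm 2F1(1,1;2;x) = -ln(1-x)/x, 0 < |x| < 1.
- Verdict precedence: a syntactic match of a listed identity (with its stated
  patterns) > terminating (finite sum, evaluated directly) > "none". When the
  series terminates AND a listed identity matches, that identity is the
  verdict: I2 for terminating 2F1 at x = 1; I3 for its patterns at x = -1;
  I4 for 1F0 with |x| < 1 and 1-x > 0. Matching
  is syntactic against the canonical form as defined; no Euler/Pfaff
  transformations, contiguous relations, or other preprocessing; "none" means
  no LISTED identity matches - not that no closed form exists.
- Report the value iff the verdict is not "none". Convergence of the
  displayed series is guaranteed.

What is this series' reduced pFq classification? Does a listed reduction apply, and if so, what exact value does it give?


Canonical form: C = -7/6 times 1F0 with upper {-1/3}, lower {-}, x = -3/7. Verdict: binomial (I4) fires (the 1F0 binomial series: exponent 1/3, x = -3/7). Exact value: (-7/6) * (10/7)^(1/3).

First insight: t_0 being -7/6, the (-1)^k factor (C = -7/6) folds into the argument's sign.
Consecutive-term ratio: r(k) = (-3/7) * (k-1/3) / [(k+1)] - rational in k. x = (-3/7); t_0 = -7/6; negate the roots.


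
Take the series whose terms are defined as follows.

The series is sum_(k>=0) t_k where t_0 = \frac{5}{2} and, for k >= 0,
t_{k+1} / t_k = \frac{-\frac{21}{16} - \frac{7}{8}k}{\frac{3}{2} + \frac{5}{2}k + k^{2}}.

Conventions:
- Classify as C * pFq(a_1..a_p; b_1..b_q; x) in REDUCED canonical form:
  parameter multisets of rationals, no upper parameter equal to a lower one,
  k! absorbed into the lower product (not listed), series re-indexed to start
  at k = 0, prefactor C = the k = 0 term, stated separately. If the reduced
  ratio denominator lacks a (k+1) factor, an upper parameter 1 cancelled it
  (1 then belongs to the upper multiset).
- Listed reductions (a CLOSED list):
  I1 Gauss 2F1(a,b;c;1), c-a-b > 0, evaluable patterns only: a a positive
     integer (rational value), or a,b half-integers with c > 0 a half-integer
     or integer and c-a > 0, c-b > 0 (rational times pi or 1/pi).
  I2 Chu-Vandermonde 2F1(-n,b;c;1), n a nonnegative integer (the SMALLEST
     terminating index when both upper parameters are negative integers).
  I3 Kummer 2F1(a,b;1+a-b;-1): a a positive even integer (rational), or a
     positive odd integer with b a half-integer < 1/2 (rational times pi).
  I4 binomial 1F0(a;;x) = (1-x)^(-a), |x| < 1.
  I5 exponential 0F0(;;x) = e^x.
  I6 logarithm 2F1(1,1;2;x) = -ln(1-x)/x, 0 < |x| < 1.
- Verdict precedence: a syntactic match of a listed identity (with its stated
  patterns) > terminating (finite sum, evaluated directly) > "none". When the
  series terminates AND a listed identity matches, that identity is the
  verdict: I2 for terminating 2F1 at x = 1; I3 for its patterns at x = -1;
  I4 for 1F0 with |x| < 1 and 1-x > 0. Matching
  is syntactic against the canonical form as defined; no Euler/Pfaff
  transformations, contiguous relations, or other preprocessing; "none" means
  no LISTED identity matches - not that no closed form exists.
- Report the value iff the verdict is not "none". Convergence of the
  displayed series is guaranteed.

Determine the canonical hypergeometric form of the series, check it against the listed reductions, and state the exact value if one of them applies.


x = -\frac{7}{8} here; the reduced form reads 0F0, upper {-}, lower {-}, C = \frac{5}{2}. Verdict at x = -\frac{7}{8}: the exponential series (I5) matches (the 0F0 exponential series at x = -\frac{7}{8}). Sum: \frac{5}{2} \cdot e^{-\frac{7}{8}}.

Key observation: t_0 being \frac{5}{2}, roots of the ratio polynomials (prefactor 5/2) are the negated parameters.
Term ratio: r(k) = -\frac{7}{8} * 1 / [(k+1)] - rational in k, leading ratio -\frac{7}{8}; with t_0 = \frac{5}{2}, classification follows.


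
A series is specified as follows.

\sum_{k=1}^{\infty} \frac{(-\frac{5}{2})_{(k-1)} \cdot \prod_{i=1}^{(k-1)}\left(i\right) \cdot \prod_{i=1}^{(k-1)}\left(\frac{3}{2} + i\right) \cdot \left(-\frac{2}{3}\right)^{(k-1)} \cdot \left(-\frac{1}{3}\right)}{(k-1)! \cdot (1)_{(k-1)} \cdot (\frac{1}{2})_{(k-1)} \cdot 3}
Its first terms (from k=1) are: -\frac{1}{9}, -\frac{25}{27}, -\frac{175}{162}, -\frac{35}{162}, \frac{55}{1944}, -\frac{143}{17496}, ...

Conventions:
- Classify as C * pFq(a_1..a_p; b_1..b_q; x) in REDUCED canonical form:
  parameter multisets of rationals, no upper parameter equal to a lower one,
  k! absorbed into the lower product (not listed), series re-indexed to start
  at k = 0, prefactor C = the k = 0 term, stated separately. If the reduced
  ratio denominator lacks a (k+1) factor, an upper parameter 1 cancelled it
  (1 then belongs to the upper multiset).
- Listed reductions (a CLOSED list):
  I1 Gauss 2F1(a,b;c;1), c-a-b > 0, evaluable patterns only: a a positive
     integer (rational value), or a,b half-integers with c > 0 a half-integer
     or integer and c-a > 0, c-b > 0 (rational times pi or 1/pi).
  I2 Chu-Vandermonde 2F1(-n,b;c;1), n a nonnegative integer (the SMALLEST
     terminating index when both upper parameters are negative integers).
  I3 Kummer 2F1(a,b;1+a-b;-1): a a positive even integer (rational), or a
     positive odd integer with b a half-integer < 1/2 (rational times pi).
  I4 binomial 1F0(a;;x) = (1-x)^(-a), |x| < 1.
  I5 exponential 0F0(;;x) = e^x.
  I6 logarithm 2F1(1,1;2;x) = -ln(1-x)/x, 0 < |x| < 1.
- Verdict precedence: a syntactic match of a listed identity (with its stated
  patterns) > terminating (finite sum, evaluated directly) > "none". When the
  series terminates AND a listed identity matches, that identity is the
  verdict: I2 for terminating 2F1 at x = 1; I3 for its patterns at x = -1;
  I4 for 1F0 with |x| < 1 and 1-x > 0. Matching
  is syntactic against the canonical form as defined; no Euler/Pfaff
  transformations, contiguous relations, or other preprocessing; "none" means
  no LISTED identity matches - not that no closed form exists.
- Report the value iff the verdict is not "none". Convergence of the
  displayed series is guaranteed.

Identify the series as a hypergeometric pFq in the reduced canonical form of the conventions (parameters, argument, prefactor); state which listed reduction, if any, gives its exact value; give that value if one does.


The series (x = -\frac{2}{3}) is 2F1: upper {-\frac{5}{2}, \frac{5}{2}}, lower {\frac{1}{2}}, prefactor -\frac{1}{9}. Verdict: none (x = -\frac{2}{3}): each listed identity misses the multisets {-\frac{5}{2}, \frac{5}{2}} ; {\frac{1}{2}}.

Key step: x = -\frac{2}{3} and the running product (C = -1/9, x = -2/3) telescopes to a rising factorial.
Step ratio: r(k) = -\frac{2}{3} * (k-\frac{5}{2}) (k+\frac{5}{2}) / [(k+\frac{1}{2}) (k+1)] ; factor over Q: parameters, x = -\frac{2}{3}, and C = -\frac{1}{9}.


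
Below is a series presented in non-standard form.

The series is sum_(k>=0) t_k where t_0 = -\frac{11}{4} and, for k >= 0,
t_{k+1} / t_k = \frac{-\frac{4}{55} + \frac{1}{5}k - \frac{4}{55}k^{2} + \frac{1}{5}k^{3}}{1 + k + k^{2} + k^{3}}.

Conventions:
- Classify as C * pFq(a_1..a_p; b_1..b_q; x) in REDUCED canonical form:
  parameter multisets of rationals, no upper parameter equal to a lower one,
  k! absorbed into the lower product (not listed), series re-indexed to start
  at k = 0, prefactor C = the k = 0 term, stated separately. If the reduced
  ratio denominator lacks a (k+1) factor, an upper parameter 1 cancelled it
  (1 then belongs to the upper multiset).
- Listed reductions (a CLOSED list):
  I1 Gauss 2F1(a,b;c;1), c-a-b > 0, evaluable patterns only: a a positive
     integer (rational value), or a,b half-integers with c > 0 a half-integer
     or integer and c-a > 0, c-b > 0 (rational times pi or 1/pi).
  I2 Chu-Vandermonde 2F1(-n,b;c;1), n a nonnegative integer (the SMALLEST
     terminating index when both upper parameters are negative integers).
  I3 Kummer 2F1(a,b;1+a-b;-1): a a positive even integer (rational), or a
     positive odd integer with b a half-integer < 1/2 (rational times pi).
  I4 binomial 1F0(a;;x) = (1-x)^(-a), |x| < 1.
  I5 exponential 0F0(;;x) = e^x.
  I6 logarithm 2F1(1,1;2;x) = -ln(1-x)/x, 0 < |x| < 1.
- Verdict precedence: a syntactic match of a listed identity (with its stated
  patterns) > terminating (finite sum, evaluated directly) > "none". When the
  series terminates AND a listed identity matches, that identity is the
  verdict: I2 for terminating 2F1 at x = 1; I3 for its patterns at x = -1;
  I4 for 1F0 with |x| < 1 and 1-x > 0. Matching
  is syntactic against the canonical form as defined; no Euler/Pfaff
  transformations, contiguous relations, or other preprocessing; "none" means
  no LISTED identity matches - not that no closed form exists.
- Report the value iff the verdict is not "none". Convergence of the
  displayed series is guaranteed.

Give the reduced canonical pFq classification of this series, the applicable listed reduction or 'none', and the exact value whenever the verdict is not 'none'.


Key observation: t_0 = -\frac{11}{4} here, and cancel k^2 + 1 from the displayed ratio first; then C = -11/4, x = 1/5.
Term ratio: r(k) = \frac{1}{5} * (k-\frac{4}{11}) / [(k+1)] ; factor over Q: parameters, x = \frac{1}{5}, and C = -\frac{11}{4}.

This is -\frac{11}{4} * 1F0(-\frac{4}{11}; -; \frac{1}{5}) in reduced canonical form. Verdict: binomial (I4) applies (the 1F0 binomial series: exponent 4/11, x = \frac{1}{5}). Its exact value is \left(-\frac{11}{4}\right) \cdot \left(\frac{4}{5}\right)^{\frac{4}{11}}.


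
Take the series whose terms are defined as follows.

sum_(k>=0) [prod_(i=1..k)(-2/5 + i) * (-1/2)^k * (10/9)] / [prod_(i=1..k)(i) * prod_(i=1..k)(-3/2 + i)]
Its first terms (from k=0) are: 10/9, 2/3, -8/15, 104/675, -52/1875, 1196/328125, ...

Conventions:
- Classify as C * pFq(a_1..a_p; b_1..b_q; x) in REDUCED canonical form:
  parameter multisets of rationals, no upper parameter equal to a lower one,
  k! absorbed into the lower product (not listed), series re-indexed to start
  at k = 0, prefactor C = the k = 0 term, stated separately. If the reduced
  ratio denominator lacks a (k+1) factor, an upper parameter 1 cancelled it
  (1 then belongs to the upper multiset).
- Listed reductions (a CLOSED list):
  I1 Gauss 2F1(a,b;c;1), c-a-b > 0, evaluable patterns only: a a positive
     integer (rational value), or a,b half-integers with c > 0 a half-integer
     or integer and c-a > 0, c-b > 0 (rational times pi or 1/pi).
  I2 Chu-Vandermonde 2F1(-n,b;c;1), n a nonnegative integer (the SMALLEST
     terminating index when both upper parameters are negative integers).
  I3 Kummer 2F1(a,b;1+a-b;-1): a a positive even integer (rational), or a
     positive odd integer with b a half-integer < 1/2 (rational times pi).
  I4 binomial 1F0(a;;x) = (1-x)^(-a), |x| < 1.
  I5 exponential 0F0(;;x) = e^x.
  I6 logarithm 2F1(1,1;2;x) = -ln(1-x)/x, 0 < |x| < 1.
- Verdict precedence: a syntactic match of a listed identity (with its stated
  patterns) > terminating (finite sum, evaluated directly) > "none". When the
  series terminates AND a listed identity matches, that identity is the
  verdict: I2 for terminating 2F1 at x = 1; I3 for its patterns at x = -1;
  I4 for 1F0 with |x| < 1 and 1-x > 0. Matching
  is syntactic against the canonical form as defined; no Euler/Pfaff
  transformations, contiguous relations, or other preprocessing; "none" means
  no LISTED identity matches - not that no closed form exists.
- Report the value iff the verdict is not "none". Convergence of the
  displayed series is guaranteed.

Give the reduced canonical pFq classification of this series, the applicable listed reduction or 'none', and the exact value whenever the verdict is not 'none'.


Classification (C = 10/9): 1F1 with upper {3/5}, lower {-1/2}, argument x = -1/2. Verdict: none. Every listed pattern misses the 1F1 form at -1/2, upper {3/5}.

The tell: t_0 being 10/9, the product of the first k integers (C = 10/9) is k!.
Step ratio: r(k) = (-1/2) * (k+3/5) / [(k-1/2) (k+1)] ; factor over Q: parameters, x = (-1/2), and C = 10/9.


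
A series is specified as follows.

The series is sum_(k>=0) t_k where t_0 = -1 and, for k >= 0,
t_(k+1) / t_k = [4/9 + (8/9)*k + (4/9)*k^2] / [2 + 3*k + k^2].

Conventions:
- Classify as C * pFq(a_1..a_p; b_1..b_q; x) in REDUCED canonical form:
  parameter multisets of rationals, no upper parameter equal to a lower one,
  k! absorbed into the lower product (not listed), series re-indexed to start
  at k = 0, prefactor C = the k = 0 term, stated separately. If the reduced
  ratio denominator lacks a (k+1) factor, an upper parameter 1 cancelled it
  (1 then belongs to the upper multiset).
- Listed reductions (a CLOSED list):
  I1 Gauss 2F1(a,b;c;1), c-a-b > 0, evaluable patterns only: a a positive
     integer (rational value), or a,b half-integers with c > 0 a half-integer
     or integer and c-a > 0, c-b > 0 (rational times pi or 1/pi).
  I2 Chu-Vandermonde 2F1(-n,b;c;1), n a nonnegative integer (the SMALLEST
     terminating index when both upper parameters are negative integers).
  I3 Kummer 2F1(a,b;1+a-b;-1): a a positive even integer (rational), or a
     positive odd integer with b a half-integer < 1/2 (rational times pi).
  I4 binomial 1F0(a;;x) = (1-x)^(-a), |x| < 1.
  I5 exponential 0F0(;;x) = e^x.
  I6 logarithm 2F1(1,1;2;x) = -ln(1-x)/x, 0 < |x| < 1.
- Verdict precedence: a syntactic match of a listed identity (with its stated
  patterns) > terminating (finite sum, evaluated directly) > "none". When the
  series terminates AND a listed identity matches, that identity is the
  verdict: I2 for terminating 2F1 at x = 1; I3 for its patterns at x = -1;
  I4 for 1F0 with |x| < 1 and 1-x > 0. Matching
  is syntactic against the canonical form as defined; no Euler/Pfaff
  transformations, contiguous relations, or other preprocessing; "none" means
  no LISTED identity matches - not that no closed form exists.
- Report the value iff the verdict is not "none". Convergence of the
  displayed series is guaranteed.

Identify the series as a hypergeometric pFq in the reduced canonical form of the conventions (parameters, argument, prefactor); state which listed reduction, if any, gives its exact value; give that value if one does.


Reduced: x = 4/9, 2F1, upper = {1, 1}, lower = {2}, C = -1. Verdict: logarithm (I6) fires (the logarithm: parameters (1,1;2), x = 4/9). Its exact value is (9/4) * ln(5/9).

Key observation: from the first term -1: the expanded ratio factors over Q; C = -1, roots give parameters.
Ratio: r(k) = (4/9) * (k+1) (k+1) / [(k+2) (k+1)] - rational in k. x = (4/9); t_0 = -1; negate the roots.


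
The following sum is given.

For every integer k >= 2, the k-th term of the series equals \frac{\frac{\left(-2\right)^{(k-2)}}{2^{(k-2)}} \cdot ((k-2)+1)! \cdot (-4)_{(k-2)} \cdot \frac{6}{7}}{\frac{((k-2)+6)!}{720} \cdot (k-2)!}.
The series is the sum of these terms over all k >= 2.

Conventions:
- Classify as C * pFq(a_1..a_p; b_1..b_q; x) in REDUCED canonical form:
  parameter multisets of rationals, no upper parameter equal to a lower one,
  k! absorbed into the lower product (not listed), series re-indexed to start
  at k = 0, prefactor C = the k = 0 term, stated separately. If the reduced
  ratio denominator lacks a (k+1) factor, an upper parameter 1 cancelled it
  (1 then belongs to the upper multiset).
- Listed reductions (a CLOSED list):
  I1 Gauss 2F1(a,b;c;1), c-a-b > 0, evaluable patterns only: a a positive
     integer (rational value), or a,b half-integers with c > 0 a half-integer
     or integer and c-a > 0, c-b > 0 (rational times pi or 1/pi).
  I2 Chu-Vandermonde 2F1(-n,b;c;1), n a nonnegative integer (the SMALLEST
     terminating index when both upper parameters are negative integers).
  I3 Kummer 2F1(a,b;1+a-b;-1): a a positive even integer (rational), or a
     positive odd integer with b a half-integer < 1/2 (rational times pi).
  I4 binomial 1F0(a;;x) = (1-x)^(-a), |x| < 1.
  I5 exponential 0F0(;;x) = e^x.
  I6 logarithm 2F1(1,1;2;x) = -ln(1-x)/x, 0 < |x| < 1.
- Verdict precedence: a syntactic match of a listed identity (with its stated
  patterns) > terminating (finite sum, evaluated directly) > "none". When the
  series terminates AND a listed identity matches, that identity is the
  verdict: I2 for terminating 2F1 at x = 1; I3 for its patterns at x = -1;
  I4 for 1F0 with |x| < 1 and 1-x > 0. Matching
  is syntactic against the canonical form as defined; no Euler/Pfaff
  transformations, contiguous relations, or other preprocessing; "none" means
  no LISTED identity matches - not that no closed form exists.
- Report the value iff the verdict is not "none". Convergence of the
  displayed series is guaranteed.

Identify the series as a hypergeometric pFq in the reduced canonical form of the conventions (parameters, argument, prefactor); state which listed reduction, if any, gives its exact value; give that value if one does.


x = -1 here; the reduced form reads 2F1, upper {-4, 2}, lower {7}, C = \frac{6}{7}. Verdict: Kummer (I3) fires (x = -1; c = 7 equals 1+a-b for upper {-4, 2}: listed pattern). Value: \frac{18}{7}.

The tell: t_0 = \frac{6}{7} here, and the two k-th powers (C = 6/7) combine into one argument.
Term ratio: r(k) = -1 * (k-4) (k+2) / [(k+7) (k+1)] - rational in k, leading ratio -1; with t_0 = \frac{6}{7}, classification follows.


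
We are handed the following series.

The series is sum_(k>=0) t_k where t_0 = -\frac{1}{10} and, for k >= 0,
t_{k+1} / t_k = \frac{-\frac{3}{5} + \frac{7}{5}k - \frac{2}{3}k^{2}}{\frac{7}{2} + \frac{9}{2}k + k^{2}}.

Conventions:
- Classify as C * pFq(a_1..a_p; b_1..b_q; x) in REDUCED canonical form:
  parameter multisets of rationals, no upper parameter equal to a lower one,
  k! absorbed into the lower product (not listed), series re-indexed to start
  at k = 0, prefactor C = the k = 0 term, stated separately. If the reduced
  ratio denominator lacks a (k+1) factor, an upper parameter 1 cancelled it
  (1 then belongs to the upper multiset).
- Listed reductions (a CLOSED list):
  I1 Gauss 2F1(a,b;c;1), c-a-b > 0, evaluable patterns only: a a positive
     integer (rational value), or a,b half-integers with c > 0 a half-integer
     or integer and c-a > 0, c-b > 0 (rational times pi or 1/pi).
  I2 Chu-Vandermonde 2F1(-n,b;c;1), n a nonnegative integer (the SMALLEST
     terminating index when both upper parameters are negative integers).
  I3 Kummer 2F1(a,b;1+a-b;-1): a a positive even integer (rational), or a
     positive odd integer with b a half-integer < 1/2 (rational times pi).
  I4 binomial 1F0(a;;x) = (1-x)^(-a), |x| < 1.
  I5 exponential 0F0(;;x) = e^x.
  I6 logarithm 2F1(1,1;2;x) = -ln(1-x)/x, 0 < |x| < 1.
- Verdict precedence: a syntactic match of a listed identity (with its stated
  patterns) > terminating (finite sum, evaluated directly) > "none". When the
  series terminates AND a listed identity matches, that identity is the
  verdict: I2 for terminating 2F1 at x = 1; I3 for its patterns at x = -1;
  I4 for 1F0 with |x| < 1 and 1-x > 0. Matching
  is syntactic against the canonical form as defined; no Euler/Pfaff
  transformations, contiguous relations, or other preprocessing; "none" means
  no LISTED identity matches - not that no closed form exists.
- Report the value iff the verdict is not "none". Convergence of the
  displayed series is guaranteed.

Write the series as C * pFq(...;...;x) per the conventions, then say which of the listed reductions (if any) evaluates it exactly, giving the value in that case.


Structural cue: t_0 = -\frac{1}{10} here, and roots of the ratio polynomials (C = -1/10, x = -2/3) are the negated parameters.
Term ratio: r(k) = -\frac{2}{3} * (k-\frac{3}{2}) (k-\frac{3}{5}) / [(k+\frac{7}{2}) (k+1)] - rational in k. x = -\frac{2}{3}; t_0 = -\frac{1}{10}; negate the roots.

Reduced: x = -\frac{2}{3}, 2F1, upper = {-\frac{3}{2}, -\frac{3}{5}}, lower = {\frac{7}{2}}, C = -\frac{1}{10}. Verdict: none here - no I1-I6 shape fits x = -\frac{2}{3} with lower {\frac{7}{2}}.
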